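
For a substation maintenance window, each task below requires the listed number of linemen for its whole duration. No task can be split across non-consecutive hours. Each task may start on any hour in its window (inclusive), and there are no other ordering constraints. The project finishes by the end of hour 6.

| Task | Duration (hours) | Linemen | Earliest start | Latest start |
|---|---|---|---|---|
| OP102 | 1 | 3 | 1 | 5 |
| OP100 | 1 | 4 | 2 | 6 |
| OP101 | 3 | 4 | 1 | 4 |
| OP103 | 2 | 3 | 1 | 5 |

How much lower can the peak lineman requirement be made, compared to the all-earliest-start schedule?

Early-start peak: h1:10  h2:11  h3:4  h4:0  h5:0  h6:0 ⇒ 11.
Leveled (OP102@1, OP100@3, OP101@4, OP103@1): h1:6  h2:3  h3:4  h4:4  h5:4  h6:4 ⇒ 6.
Reduction 11 − 6 = 5.

5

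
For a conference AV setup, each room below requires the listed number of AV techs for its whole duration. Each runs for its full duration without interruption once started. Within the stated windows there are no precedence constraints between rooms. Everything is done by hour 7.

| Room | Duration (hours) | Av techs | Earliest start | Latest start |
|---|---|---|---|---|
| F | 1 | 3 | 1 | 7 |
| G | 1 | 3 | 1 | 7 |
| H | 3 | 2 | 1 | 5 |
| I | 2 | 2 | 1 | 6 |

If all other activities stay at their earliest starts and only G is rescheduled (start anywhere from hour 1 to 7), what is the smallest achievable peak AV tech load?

G@1: h1:10  h2:4  h3:2  h4:0  h5:0  h6:0  h7:0 → peak 10
G@2: h1:7  h2:7  h3:2  h4:0  h5:0  h6:0  h7:0 → peak 7
G@3: h1:7  h2:4  h3:5  h4:0  h5:0  h6:0  h7:0 → peak 7
G@4: h1:7  h2:4  h3:2  h4:3  h5:0  h6:0  h7:0 → peak 7
G@5: h1:7  h2:4  h3:2  h4:0  h5:3  h6:0  h7:0 → peak 7
G@6: h1:7  h2:4  h3:2  h4:0  h5:0  h6:3  h7:0 → peak 7
G@7: h1:7  h2:4  h3:2  h4:0  h5:0  h6:0  h7:3 → peak 7
Best is G@2, peak 7.

7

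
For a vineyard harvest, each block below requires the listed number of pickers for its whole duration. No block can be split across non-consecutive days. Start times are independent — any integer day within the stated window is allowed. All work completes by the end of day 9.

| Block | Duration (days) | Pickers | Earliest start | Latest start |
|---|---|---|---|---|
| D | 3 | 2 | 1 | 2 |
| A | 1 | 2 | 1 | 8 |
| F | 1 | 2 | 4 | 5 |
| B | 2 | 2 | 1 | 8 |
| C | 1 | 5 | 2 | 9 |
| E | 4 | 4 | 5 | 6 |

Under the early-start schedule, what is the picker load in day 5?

At early start, day 5 has: E.
Demand: 4 = 4.

4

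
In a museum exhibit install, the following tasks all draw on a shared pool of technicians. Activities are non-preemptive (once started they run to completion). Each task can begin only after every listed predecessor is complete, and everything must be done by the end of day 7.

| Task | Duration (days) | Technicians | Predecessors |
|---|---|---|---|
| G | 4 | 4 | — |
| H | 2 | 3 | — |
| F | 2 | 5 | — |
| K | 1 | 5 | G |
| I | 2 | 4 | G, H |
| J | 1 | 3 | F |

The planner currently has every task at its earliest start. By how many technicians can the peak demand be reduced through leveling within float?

Early-start peak: d1:12  d2:12  d3:7  d4:4  d5:9  d6:4  d7:0 ⇒ 12.
Leveled (G@1, H@1, F@3, K@5, I@5, J@6): d1:7  d2:7  d3:9  d4:9  d5:9  d6:7  d7:0 ⇒ 9.
Reduction 12 − 9 = 3.

3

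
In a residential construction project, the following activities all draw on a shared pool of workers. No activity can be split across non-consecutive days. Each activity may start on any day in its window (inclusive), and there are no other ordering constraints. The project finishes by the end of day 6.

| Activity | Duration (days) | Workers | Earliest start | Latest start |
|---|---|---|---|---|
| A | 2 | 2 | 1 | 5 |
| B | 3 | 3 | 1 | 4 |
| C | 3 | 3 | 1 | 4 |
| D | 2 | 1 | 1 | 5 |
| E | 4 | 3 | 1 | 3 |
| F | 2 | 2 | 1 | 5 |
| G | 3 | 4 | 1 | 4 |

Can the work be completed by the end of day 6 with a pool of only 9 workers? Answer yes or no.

yes

Schedule A@1, B@1, C@1, D@1, E@3, F@4, G@4: d1:9  d2:9  d3:9  d4:9  d5:9  d6:7 — peak 9 ≤ 9.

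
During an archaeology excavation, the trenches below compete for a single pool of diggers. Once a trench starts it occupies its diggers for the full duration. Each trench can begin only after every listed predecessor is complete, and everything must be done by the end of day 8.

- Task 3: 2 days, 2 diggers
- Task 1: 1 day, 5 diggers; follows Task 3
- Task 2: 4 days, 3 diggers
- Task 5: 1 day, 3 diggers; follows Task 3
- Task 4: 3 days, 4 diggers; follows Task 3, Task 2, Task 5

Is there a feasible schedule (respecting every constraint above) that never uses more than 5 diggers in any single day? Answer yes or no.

no

The minimum achievable peak is 6; 5 < 6, so no feasible schedule stays within the cap.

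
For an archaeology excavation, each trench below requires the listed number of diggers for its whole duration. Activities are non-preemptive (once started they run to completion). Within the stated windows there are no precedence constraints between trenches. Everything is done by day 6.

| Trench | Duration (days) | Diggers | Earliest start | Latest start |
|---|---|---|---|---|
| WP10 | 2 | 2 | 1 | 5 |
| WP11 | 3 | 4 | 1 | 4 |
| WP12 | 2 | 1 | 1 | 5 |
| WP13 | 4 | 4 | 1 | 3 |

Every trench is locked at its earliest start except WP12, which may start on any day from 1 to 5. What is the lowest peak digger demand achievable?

WP12@1: d1:11  d2:11  d3:8  d4:4  d5:0  d6:0 → peak 11
WP12@2: d1:10  d2:11  d3:9  d4:4  d5:0  d6:0 → peak 11
WP12@3: d1:10  d2:10  d3:9  d4:5  d5:0  d6:0 → peak 10
WP12@4: d1:10  d2:10  d3:8  d4:5  d5:1  d6:0 → peak 10
WP12@5: d1:10  d2:10  d3:8  d4:4  d5:1  d6:1 → peak 10
Best is WP12@3, peak 10.

10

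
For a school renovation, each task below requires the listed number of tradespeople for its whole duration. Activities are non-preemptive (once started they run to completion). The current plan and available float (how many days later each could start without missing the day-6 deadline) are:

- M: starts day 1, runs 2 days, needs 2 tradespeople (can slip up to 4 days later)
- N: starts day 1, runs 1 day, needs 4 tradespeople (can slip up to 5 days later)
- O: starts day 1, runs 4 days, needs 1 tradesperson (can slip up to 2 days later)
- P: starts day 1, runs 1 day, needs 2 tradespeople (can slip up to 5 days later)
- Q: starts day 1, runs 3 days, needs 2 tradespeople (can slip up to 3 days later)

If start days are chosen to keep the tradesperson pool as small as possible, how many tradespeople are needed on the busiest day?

Early-start (M@1, N@1, O@1, P@1, Q@1) gives peak 11: d1:11  d2:5  d3:3  d4:1  d5:0  d6:0.
Shift N→6, P→5, Q→3.
Schedule M@1, N@6, O@1, P@5, Q@3: d1:3  d2:3  d3:3  d4:3  d5:4  d6:4 — peak 4.
Total tradesperson-days = 20 over 6 days ⇒ peak ≥ ⌈20/6⌉ = 4, so 4 is optimal.

4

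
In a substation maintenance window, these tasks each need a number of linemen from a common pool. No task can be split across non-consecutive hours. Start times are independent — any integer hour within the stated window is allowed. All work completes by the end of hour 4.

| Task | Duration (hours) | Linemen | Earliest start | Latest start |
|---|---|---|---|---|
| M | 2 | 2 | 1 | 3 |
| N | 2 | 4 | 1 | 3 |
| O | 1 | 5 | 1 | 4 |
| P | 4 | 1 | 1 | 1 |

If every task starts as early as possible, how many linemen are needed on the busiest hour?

Early-start schedule: M@1, N@1, O@1, P@1.
Load per hour: hour 1: 12, hour 2: 7, hour 3: 1, hour 4: 1.
Peak is 12.

12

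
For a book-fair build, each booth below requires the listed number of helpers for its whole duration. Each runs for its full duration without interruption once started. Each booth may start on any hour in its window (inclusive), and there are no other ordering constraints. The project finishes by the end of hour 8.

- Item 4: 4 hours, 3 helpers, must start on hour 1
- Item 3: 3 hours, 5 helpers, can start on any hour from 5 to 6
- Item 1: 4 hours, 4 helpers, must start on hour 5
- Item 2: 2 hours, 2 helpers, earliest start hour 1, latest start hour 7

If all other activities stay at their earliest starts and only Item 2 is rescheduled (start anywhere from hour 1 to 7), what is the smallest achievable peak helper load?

9

Item 2@1: h1:5  h2:5  h3:3  h4:3  h5:9  h6:9  h7:9  h8:4 → peak 9
Item 2@2: h1:3  h2:5  h3:5  h4:3  h5:9  h6:9  h7:9  h8:4 → peak 9
Item 2@3: h1:3  h2:3  h3:5  h4:5  h5:9  h6:9  h7:9  h8:4 → peak 9
Item 2@4: h1:3  h2:3  h3:3  h4:5  h5:11  h6:9  h7:9  h8:4 → peak 11
Item 2@5: h1:3  h2:3  h3:3  h4:3  h5:11  h6:11  h7:9  h8:4 → peak 11
Item 2@6: h1:3  h2:3  h3:3  h4:3  h5:9  h6:11  h7:11  h8:4 → peak 11
Item 2@7: h1:3  h2:3  h3:3  h4:3  h5:9  h6:9  h7:11  h8:6 → peak 11
Best is Item 2@1, peak 9.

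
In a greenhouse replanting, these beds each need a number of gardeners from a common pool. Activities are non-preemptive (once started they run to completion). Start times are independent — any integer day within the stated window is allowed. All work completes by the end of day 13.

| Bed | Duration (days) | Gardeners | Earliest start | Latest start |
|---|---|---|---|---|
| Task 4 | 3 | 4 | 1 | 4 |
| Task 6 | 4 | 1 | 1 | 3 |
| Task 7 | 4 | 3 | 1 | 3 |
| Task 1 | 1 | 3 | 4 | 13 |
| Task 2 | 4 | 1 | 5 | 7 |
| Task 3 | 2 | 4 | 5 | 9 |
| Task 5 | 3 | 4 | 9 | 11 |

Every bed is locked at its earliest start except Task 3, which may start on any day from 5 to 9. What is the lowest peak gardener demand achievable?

8

Task 3@5: d1:8  d2:8  d3:8  d4:7  d5:5  d6:5  d7:1  d8:1  d9:4  d10:4  d11:4  d12:0  d13:0 → peak 8
Task 3@6: d1:8  d2:8  d3:8  d4:7  d5:1  d6:5  d7:5  d8:1  d9:4  d10:4  d11:4  d12:0  d13:0 → peak 8
Task 3@7: d1:8  d2:8  d3:8  d4:7  d5:1  d6:1  d7:5  d8:5  d9:4  d10:4  d11:4  d12:0  d13:0 → peak 8
Task 3@8: d1:8  d2:8  d3:8  d4:7  d5:1  d6:1  d7:1  d8:5  d9:8  d10:4  d11:4  d12:0  d13:0 → peak 8
Task 3@9: d1:8  d2:8  d3:8  d4:7  d5:1  d6:1  d7:1  d8:1  d9:8  d10:8  d11:4  d12:0  d13:0 → peak 8
Best is Task 3@5, peak 8.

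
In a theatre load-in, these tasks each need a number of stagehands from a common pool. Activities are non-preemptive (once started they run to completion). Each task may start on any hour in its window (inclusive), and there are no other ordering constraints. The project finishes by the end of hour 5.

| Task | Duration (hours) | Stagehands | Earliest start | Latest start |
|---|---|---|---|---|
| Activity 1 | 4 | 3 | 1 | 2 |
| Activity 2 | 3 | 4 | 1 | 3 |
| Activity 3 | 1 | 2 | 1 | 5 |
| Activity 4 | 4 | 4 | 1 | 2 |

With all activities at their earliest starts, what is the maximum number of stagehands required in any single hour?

Early-start schedule: Activity 1@1, Activity 2@1, Activity 3@1, Activity 4@1.
Load per hour: hour 1: 13, hour 2: 11, hour 3: 11, hour 4: 7, hour 5: 0.
Peak is 13.

13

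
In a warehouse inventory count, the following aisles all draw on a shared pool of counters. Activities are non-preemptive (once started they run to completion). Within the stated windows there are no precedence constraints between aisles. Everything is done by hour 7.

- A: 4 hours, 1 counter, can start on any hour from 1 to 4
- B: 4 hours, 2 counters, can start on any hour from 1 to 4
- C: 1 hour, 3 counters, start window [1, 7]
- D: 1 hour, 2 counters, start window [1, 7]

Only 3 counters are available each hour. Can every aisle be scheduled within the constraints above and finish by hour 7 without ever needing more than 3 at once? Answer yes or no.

Schedule A@1, B@1, C@5, D@6: h1:3  h2:3  h3:3  h4:3  h5:3  h6:2  h7:0 — peak 3 ≤ 3.

yes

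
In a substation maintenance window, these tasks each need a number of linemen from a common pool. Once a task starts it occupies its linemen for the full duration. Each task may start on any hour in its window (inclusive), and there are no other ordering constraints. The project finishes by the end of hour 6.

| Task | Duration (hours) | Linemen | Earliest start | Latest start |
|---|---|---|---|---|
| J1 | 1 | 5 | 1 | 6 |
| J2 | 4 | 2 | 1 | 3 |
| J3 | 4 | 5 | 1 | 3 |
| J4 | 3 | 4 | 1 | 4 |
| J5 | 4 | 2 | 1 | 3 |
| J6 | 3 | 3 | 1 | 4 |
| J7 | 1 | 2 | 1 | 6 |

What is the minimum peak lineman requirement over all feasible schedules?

Early-start (J1@1, J2@1, J3@1, J4@1, J5@1, J6@1, J7@1) gives peak 23: h1:23  h2:16  h3:16  h4:9  h5:0  h6:0.
Shift J3→2, J6→4, J7→5.
Schedule J1@1, J2@1, J3@2, J4@1, J5@1, J6@4, J7@5: h1:13  h2:13  h3:13  h4:12  h5:10  h6:3 — peak 13.

13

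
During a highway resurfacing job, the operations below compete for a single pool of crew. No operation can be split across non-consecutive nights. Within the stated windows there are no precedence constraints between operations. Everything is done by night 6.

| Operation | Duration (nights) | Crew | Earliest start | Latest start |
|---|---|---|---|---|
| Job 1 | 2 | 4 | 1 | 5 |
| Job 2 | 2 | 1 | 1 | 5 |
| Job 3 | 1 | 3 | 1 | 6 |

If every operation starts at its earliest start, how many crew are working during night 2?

At early start, night 2 has: Job 1, Job 2.
Demand: 4 + 1 = 5.

5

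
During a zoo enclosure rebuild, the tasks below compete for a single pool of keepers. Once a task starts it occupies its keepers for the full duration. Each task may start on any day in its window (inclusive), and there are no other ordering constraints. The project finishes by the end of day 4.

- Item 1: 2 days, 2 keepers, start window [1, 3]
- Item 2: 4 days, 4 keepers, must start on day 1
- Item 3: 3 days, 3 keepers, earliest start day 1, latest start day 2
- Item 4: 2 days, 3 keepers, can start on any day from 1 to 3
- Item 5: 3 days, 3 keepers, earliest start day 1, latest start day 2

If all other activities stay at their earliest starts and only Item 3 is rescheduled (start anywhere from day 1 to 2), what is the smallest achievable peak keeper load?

Item 3@1: d1:15  d2:15  d3:10  d4:4 → peak 15
Item 3@2: d1:12  d2:15  d3:10  d4:7 → peak 15
Best is Item 3@1, peak 15.

15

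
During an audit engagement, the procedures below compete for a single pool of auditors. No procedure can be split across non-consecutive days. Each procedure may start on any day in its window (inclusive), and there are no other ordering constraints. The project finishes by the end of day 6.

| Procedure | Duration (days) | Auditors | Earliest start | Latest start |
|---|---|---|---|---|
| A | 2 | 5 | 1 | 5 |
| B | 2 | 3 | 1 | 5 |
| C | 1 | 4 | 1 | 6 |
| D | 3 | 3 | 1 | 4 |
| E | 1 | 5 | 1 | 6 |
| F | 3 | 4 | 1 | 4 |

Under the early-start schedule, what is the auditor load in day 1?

24

At early start, day 1 has: A, B, C, D, E, F.
Demand: 5 + 3 + 4 + 3 + 5 + 4 = 24.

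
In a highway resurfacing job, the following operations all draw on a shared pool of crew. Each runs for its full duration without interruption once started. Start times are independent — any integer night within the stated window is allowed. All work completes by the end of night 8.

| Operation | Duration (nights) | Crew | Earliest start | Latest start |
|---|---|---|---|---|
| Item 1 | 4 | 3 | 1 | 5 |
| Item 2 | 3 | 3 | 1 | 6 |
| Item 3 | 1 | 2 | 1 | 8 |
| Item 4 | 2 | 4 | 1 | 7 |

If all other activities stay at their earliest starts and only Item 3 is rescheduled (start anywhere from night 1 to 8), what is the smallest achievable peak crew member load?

10

Item 3@1: n1:12  n2:10  n3:6  n4:3  n5:0  n6:0  n7:0  n8:0 → peak 12
Item 3@2: n1:10  n2:12  n3:6  n4:3  n5:0  n6:0  n7:0  n8:0 → peak 12
Item 3@3: n1:10  n2:10  n3:8  n4:3  n5:0  n6:0  n7:0  n8:0 → peak 10
Item 3@4: n1:10  n2:10  n3:6  n4:5  n5:0  n6:0  n7:0  n8:0 → peak 10
Item 3@5: n1:10  n2:10  n3:6  n4:3  n5:2  n6:0  n7:0  n8:0 → peak 10
Item 3@6: n1:10  n2:10  n3:6  n4:3  n5:0  n6:2  n7:0  n8:0 → peak 10
Item 3@7: n1:10  n2:10  n3:6  n4:3  n5:0  n6:0  n7:2  n8:0 → peak 10
Item 3@8: n1:10  n2:10  n3:6  n4:3  n5:0  n6:0  n7:0  n8:2 → peak 10
Best is Item 3@3, peak 10.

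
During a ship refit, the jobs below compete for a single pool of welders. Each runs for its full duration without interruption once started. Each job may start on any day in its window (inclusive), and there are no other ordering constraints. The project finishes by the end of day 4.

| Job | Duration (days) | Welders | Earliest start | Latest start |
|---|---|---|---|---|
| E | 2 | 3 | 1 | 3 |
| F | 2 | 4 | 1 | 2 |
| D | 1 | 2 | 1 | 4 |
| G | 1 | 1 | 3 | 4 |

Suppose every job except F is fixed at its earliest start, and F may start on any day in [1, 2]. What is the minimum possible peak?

F@1: d1:9  d2:7  d3:1  d4:0 → peak 9
F@2: d1:5  d2:7  d3:5  d4:0 → peak 7
Best is F@2, peak 7.

7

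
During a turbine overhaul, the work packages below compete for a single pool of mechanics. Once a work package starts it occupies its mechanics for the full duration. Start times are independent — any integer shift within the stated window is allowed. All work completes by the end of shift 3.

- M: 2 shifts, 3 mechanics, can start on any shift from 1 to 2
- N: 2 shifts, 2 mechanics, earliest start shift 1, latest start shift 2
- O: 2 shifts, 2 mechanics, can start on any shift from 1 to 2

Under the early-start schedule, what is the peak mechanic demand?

7

Early-start schedule: M@1, N@1, O@1.
Load per shift: shift 1: 7, shift 2: 7, shift 3: 0.
Peak is 7.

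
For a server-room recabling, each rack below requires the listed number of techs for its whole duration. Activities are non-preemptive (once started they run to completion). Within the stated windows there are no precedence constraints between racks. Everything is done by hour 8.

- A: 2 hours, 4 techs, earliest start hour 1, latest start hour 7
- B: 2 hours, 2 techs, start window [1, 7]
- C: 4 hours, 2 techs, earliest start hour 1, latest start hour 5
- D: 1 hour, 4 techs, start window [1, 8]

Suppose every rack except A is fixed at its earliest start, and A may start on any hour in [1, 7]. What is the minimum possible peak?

8

A@1: h1:12  h2:8  h3:2  h4:2  h5:0  h6:0  h7:0  h8:0 → peak 12
A@2: h1:8  h2:8  h3:6  h4:2  h5:0  h6:0  h7:0  h8:0 → peak 8
A@3: h1:8  h2:4  h3:6  h4:6  h5:0  h6:0  h7:0  h8:0 → peak 8
A@4: h1:8  h2:4  h3:2  h4:6  h5:4  h6:0  h7:0  h8:0 → peak 8
A@5: h1:8  h2:4  h3:2  h4:2  h5:4  h6:4  h7:0  h8:0 → peak 8
A@6: h1:8  h2:4  h3:2  h4:2  h5:0  h6:4  h7:4  h8:0 → peak 8
A@7: h1:8  h2:4  h3:2  h4:2  h5:0  h6:0  h7:4  h8:4 → peak 8
Best is A@2, peak 8.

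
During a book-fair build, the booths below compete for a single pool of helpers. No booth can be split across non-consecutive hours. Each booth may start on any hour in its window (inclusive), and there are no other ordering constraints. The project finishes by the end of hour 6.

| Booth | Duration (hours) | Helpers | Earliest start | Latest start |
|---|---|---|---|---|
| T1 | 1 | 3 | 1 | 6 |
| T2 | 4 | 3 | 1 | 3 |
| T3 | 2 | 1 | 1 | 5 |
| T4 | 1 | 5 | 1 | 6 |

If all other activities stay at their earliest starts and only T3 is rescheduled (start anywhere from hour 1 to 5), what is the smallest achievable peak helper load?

11

T3@1: h1:12  h2:4  h3:3  h4:3  h5:0  h6:0 → peak 12
T3@2: h1:11  h2:4  h3:4  h4:3  h5:0  h6:0 → peak 11
T3@3: h1:11  h2:3  h3:4  h4:4  h5:0  h6:0 → peak 11
T3@4: h1:11  h2:3  h3:3  h4:4  h5:1  h6:0 → peak 11
T3@5: h1:11  h2:3  h3:3  h4:3  h5:1  h6:1 → peak 11
Best is T3@2, peak 11.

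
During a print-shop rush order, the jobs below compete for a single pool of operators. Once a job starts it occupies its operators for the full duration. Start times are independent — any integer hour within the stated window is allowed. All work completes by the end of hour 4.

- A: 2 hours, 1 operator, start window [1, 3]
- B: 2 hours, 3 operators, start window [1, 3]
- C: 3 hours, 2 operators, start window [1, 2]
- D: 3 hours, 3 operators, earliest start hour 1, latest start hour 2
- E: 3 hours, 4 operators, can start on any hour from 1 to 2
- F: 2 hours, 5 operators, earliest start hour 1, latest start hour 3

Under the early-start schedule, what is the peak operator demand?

18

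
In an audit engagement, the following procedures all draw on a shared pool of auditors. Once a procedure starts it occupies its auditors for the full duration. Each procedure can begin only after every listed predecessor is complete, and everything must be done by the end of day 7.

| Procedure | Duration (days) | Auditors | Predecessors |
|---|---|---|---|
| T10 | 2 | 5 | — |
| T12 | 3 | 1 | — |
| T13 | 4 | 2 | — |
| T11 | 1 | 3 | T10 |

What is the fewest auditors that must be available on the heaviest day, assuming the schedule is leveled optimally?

Early-start (T10@1, T12@1, T13@1, T11@3) gives peak 8: d1:8  d2:8  d3:6  d4:2  d5:0  d6:0  d7:0.
Shift T12→3, T13→3, T11→6.
Schedule T10@1, T12@3, T13@3, T11@6: d1:5  d2:5  d3:3  d4:3  d5:3  d6:5  d7:0 — peak 5.

5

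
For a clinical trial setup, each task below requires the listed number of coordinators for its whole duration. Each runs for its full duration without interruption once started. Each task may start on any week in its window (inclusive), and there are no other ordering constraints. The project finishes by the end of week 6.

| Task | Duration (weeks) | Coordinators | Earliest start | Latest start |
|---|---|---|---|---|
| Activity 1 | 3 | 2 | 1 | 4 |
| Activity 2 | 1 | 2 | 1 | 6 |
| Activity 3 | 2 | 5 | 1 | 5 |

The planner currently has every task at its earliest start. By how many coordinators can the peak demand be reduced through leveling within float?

Early-start peak: w1:9  w2:7  w3:2  w4:0  w5:0  w6:0 ⇒ 9.
Leveled (Activity 1@1, Activity 2@1, Activity 3@4): w1:4  w2:2  w3:2  w4:5  w5:5  w6:0 ⇒ 5.
Reduction 9 − 5 = 4.

4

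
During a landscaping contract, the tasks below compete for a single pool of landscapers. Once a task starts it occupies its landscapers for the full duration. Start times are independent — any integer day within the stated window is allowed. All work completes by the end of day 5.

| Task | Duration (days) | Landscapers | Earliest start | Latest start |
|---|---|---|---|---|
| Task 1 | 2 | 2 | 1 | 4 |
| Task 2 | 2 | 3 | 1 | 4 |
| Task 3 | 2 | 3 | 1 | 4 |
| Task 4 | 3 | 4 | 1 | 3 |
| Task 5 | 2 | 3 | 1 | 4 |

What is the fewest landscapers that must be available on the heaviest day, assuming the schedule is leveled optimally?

8

Early-start (Task 1@1, Task 2@1, Task 3@1, Task 4@1, Task 5@1) gives peak 15: d1:15  d2:15  d3:4  d4:0  d5:0.
Shift Task 4→3, Task 5→3.
Schedule Task 1@1, Task 2@1, Task 3@1, Task 4@3, Task 5@3: d1:8  d2:8  d3:7  d4:7  d5:4 — peak 8.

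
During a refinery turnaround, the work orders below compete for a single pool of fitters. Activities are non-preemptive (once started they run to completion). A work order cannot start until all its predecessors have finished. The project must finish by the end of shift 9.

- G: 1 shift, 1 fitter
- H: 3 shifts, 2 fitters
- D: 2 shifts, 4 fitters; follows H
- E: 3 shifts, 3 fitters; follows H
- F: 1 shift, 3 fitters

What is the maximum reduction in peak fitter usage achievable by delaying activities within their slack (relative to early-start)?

Early-start peak: s1:6  s2:2  s3:2  s4:7  s5:7  s6:3  s7:0  s8:0  s9:0 ⇒ 7.
Leveled (G@1, H@1, D@4, E@6, F@9): s1:3  s2:2  s3:2  s4:4  s5:4  s6:3  s7:3  s8:3  s9:3 ⇒ 4.
Reduction 7 − 4 = 3.

3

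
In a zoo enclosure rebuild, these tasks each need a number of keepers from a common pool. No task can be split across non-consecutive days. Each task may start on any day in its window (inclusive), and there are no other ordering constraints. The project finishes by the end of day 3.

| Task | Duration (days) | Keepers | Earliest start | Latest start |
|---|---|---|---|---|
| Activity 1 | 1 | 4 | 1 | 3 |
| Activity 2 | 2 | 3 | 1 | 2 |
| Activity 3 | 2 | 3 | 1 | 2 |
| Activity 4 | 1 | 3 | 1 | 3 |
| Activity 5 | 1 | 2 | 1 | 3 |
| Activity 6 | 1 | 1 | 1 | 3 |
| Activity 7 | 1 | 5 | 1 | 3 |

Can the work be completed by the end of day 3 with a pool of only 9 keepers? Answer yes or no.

yes

Schedule Activity 1@1, Activity 2@1, Activity 3@2, Activity 4@2, Activity 5@1, Activity 6@3, Activity 7@3: d1:9  d2:9  d3:9 — peak 9 ≤ 9.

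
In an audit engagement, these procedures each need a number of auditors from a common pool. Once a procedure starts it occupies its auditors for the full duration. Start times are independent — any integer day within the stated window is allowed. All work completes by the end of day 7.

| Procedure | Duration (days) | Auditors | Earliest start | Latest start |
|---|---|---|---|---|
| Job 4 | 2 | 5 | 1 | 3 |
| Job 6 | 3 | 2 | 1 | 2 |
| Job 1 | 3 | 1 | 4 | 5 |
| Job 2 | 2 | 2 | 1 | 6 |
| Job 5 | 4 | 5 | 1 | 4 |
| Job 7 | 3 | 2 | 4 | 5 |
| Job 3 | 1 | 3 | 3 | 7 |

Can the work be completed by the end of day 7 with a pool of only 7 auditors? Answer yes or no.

Total auditor-days = 52; over 7 days the average is 52/7 > 7, so some day must exceed 7.

no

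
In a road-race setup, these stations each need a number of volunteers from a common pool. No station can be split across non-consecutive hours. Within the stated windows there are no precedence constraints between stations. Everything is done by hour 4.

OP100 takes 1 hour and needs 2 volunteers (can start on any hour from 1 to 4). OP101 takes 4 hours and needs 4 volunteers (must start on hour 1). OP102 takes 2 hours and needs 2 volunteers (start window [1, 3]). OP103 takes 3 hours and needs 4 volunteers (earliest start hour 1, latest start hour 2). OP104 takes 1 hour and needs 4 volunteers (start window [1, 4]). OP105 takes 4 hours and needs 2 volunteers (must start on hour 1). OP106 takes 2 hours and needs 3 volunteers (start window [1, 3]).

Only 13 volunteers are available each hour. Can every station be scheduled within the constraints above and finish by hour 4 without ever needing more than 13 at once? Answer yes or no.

no

The minimum achievable peak is 14; 13 < 14, so no feasible schedule stays within the cap.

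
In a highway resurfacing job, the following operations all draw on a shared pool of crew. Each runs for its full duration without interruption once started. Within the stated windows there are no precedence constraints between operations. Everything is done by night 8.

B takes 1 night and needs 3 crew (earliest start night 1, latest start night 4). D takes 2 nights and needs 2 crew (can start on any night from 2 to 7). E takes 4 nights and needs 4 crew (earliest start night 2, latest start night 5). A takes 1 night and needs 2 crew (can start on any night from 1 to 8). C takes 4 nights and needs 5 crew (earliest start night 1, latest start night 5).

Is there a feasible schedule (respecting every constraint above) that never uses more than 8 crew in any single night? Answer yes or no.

yes

Schedule B@1, D@2, E@5, A@4, C@1: n1:8  n2:7  n3:7  n4:7  n5:4  n6:4  n7:4  n8:4 — peak 8 ≤ 8.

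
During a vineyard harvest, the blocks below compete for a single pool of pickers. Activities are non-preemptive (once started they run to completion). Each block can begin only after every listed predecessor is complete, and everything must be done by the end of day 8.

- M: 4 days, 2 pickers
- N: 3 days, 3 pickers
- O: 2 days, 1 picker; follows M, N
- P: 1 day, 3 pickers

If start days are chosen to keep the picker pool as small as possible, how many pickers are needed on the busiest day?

Early-start (M@1, N@1, O@5, P@1) gives peak 8: d1:8  d2:5  d3:5  d4:2  d5:1  d6:1  d7:0  d8:0.
Shift P→4.
Schedule M@1, N@1, O@5, P@4: d1:5  d2:5  d3:5  d4:5  d5:1  d6:1  d7:0  d8:0 — peak 5.

5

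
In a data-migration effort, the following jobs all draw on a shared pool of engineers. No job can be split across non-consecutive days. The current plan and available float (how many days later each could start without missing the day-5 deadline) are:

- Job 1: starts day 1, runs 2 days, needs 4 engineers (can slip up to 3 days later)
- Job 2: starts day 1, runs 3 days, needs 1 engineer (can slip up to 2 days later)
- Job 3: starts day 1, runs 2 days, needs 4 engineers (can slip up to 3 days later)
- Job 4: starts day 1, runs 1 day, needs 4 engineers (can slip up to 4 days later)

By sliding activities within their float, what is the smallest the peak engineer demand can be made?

Early-start (Job 1@1, Job 2@1, Job 3@1, Job 4@1) gives peak 13: d1:13  d2:9  d3:1  d4:0  d5:0.
Shift Job 3→3, Job 4→5.
Schedule Job 1@1, Job 2@1, Job 3@3, Job 4@5: d1:5  d2:5  d3:5  d4:4  d5:4 — peak 5.
Total engineer-days = 23 over 5 days ⇒ peak ≥ ⌈23/5⌉ = 5, so 5 is optimal.

5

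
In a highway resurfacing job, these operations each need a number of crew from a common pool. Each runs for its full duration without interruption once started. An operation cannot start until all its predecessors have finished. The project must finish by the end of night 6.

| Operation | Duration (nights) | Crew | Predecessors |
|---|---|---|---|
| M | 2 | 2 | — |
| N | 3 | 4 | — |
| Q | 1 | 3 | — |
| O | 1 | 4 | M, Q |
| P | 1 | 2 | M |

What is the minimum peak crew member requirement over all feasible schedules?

6

Early-start (M@1, N@1, Q@1, O@3, P@3) gives peak 10: n1:9  n2:6  n3:10  n4:0  n5:0  n6:0.
Shift Q→4, O→5.
Schedule M@1, N@1, Q@4, O@5, P@3: n1:6  n2:6  n3:6  n4:3  n5:4  n6:0 — peak 6.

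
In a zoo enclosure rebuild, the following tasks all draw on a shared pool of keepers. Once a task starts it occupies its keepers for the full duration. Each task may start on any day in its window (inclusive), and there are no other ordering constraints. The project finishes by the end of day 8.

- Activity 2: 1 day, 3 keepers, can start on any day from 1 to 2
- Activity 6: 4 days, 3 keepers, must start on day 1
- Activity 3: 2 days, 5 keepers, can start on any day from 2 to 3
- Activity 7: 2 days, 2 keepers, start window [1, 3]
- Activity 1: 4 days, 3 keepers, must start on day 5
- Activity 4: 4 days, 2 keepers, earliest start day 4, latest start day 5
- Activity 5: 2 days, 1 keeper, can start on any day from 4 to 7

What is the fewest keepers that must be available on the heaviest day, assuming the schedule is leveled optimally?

8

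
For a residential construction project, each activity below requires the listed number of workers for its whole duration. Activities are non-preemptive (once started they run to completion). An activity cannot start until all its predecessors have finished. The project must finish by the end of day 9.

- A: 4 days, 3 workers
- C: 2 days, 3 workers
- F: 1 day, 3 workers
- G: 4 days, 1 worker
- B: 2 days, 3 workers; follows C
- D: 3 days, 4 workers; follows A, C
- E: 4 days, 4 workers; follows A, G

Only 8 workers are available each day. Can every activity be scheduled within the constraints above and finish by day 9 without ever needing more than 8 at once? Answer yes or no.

yes

Schedule A@1, C@1, F@3, G@1, B@4, D@5, E@6: d1:7  d2:7  d3:7  d4:7  d5:7  d6:8  d7:8  d8:4  d9:4 — peak 8 ≤ 8.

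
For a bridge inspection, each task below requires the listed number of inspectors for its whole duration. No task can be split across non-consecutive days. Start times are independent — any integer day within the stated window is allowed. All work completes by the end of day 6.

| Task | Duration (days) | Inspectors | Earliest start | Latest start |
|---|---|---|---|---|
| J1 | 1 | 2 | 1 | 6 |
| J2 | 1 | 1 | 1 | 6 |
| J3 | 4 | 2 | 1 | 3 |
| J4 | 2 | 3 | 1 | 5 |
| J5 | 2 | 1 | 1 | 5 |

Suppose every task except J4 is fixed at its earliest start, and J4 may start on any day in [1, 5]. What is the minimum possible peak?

J4@1: d1:9  d2:6  d3:2  d4:2  d5:0  d6:0 → peak 9
J4@2: d1:6  d2:6  d3:5  d4:2  d5:0  d6:0 → peak 6
J4@3: d1:6  d2:3  d3:5  d4:5  d5:0  d6:0 → peak 6
J4@4: d1:6  d2:3  d3:2  d4:5  d5:3  d6:0 → peak 6
J4@5: d1:6  d2:3  d3:2  d4:2  d5:3  d6:3 → peak 6
Best is J4@2, peak 6.

6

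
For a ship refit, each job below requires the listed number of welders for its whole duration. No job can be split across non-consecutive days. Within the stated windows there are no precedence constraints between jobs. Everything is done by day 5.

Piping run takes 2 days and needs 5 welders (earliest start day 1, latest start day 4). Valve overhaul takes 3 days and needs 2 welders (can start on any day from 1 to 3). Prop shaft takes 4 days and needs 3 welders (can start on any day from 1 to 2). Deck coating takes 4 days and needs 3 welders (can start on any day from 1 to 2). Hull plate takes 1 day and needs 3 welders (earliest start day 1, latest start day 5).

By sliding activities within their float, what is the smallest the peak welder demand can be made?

11

Early-start (Piping run@1, Valve overhaul@1, Prop shaft@1, Deck coating@1, Hull plate@1) gives peak 16: d1:16  d2:13  d3:8  d4:6  d5:0.
Shift Valve overhaul→3, Hull plate→3.
Schedule Piping run@1, Valve overhaul@3, Prop shaft@1, Deck coating@1, Hull plate@3: d1:11  d2:11  d3:11  d4:8  d5:2 — peak 11.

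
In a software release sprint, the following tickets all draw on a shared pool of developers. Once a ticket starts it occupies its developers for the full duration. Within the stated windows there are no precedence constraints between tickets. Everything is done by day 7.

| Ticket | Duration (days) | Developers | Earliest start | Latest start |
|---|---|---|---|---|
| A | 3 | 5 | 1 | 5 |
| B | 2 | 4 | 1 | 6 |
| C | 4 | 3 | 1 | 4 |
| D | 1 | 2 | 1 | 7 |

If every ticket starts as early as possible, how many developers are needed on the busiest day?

Early-start schedule: A@1, B@1, C@1, D@1.
Load per day: day 1: 14, day 2: 12, day 3: 8, day 4: 3, day 5: 0, day 6: 0, day 7: 0.
Peak is 14.

14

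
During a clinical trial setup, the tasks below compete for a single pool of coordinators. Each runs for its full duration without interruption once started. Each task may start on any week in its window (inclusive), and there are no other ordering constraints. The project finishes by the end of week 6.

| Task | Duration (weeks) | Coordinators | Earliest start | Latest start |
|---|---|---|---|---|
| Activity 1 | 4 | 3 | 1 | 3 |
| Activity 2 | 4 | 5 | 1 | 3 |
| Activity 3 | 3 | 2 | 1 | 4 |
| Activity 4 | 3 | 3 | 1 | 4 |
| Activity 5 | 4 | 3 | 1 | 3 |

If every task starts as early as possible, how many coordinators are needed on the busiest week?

16

Early-start schedule: Activity 1@1, Activity 2@1, Activity 3@1, Activity 4@1, Activity 5@1.
Load per week: week 1: 16, week 2: 16, week 3: 16, week 4: 11, week 5: 0, week 6: 0.
Peak is 16.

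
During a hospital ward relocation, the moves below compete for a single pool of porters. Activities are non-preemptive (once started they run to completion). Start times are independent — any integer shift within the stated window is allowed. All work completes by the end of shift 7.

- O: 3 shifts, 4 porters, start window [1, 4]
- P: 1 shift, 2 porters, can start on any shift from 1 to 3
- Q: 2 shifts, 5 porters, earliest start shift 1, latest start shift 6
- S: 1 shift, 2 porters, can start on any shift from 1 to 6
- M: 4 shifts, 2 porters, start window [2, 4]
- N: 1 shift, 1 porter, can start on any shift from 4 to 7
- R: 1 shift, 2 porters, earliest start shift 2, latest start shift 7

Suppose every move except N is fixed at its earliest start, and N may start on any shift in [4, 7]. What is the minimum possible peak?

13

N@4: s1:13  s2:13  s3:6  s4:3  s5:2  s6:0  s7:0 → peak 13
N@5: s1:13  s2:13  s3:6  s4:2  s5:3  s6:0  s7:0 → peak 13
N@6: s1:13  s2:13  s3:6  s4:2  s5:2  s6:1  s7:0 → peak 13
N@7: s1:13  s2:13  s3:6  s4:2  s5:2  s6:0  s7:1 → peak 13
Best is N@4, peak 13.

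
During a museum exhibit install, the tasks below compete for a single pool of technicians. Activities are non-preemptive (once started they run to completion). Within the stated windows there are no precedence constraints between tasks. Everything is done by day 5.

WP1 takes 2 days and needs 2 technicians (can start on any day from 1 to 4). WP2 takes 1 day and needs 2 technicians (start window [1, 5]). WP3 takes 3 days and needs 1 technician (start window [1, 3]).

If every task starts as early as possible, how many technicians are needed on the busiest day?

5

Early-start schedule: WP1@1, WP2@1, WP3@1.
Load per day: day 1: 5, day 2: 3, day 3: 1, day 4: 0, day 5: 0.
Peak is 5.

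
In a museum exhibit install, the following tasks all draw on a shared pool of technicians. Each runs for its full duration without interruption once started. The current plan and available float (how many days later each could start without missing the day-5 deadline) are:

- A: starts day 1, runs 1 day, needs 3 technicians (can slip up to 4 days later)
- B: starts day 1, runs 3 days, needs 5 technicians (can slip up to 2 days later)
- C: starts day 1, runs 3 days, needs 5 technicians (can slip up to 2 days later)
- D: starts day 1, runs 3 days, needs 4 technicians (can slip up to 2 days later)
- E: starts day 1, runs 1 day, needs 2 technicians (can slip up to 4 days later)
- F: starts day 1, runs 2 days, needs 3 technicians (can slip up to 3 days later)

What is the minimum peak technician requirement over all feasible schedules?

14

Early-start (A@1, B@1, C@1, D@1, E@1, F@1) gives peak 22: d1:22  d2:17  d3:14  d4:0  d5:0.
Shift D→2, E→4, F→4.
Schedule A@1, B@1, C@1, D@2, E@4, F@4: d1:13  d2:14  d3:14  d4:9  d5:3 — peak 14.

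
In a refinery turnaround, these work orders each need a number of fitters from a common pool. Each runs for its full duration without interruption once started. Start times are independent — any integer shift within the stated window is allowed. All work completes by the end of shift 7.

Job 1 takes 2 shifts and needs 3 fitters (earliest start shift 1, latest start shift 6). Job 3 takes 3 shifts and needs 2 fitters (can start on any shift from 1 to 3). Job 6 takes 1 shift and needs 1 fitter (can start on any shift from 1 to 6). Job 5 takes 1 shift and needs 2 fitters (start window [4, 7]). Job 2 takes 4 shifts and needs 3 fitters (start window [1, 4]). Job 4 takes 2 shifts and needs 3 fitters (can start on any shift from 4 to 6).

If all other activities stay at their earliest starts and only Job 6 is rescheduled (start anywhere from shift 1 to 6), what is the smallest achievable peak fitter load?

Job 6@1: s1:9  s2:8  s3:5  s4:8  s5:3  s6:0  s7:0 → peak 9
Job 6@2: s1:8  s2:9  s3:5  s4:8  s5:3  s6:0  s7:0 → peak 9
Job 6@3: s1:8  s2:8  s3:6  s4:8  s5:3  s6:0  s7:0 → peak 8
Job 6@4: s1:8  s2:8  s3:5  s4:9  s5:3  s6:0  s7:0 → peak 9
Job 6@5: s1:8  s2:8  s3:5  s4:8  s5:4  s6:0  s7:0 → peak 8
Job 6@6: s1:8  s2:8  s3:5  s4:8  s5:3  s6:1  s7:0 → peak 8
Best is Job 6@3, peak 8.

8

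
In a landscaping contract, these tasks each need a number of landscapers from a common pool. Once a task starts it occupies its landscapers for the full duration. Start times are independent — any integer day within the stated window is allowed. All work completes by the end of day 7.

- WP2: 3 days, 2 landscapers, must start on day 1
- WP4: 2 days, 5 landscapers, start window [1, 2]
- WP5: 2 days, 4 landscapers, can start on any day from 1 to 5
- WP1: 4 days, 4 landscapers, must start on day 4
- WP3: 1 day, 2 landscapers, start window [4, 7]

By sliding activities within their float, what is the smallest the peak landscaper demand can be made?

Early-start (WP2@1, WP4@1, WP5@1, WP1@4, WP3@4) gives peak 11: d1:11  d2:11  d3:2  d4:6  d5:4  d6:4  d7:4.
Shift WP5→3, WP3→5.
Schedule WP2@1, WP4@1, WP5@3, WP1@4, WP3@5: d1:7  d2:7  d3:6  d4:8  d5:6  d6:4  d7:4 — peak 8.

8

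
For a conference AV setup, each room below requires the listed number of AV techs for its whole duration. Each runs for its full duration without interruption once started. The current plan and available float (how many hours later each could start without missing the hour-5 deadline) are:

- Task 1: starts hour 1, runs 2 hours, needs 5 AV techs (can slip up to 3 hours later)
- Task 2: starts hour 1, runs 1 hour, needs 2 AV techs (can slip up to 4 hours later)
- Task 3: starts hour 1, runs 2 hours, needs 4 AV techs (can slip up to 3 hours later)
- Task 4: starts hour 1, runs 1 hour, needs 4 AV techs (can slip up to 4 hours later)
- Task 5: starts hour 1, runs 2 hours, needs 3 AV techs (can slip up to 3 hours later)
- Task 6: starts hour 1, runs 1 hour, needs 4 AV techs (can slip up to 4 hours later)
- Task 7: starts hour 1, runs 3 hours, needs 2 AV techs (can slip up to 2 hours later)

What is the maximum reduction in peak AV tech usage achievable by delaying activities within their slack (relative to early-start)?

15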